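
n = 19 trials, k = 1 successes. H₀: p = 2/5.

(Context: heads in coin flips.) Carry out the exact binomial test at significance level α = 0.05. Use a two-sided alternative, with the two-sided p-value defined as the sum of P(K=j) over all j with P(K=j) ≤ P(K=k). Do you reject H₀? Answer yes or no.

Exact binomial: n=19, k=1, p₀=2/5=0.4000
P(X=j) = C(n,j)·p₀^j·(1−p₀)^(n−j); p = Σ P(X=j) over j with P(X=j) ≤ P(X=1)
p-value (two-sided) = 0.00147
At α=0.05: p < α → reject H₀

reject H₀: yes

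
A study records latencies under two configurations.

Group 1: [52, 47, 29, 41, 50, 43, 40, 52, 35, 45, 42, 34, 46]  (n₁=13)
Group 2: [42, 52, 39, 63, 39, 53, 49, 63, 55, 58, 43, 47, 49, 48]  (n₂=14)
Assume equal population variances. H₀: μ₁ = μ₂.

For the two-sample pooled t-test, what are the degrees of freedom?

df = n₁ + n₂ − 2 = 13 + 14 − 2 = 25

degrees of freedom = 25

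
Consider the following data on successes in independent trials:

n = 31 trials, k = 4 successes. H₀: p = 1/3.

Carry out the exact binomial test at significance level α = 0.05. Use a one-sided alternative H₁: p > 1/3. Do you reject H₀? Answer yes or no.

Exact binomial: n=31, k=4, p₀=1/3=0.3333
P(X≥4) from Σ C(n,i)·p₀^i·(1−p₀)^(n−i)
p-value (one-sided, H₁ greater) = 0.99758
At α=0.05: p ≥ α → fail to reject H₀

reject H₀: no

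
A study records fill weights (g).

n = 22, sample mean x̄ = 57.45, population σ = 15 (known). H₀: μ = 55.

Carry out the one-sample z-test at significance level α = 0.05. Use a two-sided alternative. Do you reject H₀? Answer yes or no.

SE = σ/√n = 15/√22 = 3.1980
z = (x̄−μ₀)/SE = (57.45−55)/3.1980 = 0.7661
p-value (two-sided) = 0.44362
At α=0.05: p ≥ α → fail to reject H₀

reject H₀: no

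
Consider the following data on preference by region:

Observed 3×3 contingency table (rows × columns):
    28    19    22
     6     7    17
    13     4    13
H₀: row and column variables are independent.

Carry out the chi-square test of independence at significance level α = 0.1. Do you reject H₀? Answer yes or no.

Row totals [69, 30, 30], col totals [47, 30, 52], n=129
χ² = (28−25.14)²/25.14 + (19−16.05)²/16.05 + (22−27.81)²/27.81 + (6−10.93)²/10.93 + (7−6.98)²/6.98 + (17−12.09)²/12.09 + (13−10.93)²/10.93 + (4−6.98)²/6.98 + (13−12.09)²/12.09 = 8.0294
df = 4
p-value (upper-tail) = 0.09051
At α=0.1: p < α → reject H₀

reject H₀: yes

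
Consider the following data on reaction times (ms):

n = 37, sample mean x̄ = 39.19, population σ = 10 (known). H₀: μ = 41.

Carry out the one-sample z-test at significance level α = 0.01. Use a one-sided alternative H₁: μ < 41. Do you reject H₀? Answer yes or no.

reject H₀: no

SE = σ/√n = 10/√37 = 1.6440
z = (x̄−μ₀)/SE = (39.19−41)/1.6440 = -1.1010
p-value (one-sided, H₁ less) = 0.13545
At α=0.01: p ≥ α → fail to reject H₀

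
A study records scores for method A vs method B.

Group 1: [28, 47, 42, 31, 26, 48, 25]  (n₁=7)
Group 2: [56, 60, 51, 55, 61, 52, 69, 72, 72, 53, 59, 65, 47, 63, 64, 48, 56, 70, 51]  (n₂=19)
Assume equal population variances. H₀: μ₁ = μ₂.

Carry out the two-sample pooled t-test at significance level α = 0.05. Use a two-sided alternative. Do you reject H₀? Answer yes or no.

reject H₀: yes

x̄₁=35.286, s₁=10.062, n₁=7
x̄₂=59.158, s₂=8.002, n₂=19
s_p² = [6·10.062² + 18·8.002²]/24 = 73.3315
SE = √(s_p²·(1/7+1/19)) = 3.7862
t = (35.286−59.158)/3.7862 = -6.3050
df = 24
p-value (two-sided) = 0.00000
At α=0.05: p < α → reject H₀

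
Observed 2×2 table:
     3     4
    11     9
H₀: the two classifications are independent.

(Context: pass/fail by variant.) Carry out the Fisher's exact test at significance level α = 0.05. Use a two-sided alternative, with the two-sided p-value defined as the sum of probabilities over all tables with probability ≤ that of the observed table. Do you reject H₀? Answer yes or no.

reject H₀: no

Margins: r₁=7, r₂=20, c₁=14, c₂=13, n=27
p_obs = C(7,3)·C(20,11)/C(27,14); sum pmf over tables with pmf ≤ p_obs
p-value (two-sided) = 0.67762
At α=0.05: p ≥ α → fail to reject H₀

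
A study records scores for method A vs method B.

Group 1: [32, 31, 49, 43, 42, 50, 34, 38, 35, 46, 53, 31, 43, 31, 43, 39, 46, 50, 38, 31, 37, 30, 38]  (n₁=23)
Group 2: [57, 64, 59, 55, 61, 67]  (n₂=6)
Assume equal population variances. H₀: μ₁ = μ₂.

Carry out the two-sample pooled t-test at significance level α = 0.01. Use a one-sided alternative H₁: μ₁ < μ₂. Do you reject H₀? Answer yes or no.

x̄₁=39.565, s₁=7.134, n₁=23
x̄₂=60.500, s₂=4.461, n₂=6
s_p² = [22·7.134² + 5·4.461²]/27 = 45.1538
SE = √(s_p²·(1/23+1/6)) = 3.0804
t = (39.565−60.500)/3.0804 = -6.7961
df = 27
p-value (one-sided, H₁ less) = 0.00000
At α=0.01: p < α → reject H₀

reject H₀: yes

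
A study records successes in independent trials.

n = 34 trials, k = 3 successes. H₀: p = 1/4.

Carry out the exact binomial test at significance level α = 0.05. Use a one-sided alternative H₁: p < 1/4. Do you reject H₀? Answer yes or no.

reject H₀: yes

Exact binomial: n=34, k=3, p₀=1/4=0.2500
P(X≤3) from Σ C(n,i)·p₀^i·(1−p₀)^(n−i)
p-value (one-sided, H₁ less) = 0.01674
At α=0.05: p < α → reject H₀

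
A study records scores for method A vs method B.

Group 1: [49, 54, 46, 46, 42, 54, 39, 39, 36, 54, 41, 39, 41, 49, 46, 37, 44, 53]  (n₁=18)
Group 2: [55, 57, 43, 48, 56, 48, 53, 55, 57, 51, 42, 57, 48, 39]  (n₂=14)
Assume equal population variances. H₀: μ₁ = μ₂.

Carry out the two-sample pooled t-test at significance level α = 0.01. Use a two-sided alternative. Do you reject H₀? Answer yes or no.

x̄₁=44.944, s₁=6.121, n₁=18
x̄₂=50.643, s₂=6.097, n₂=14
s_p² = [17·6.121² + 13·6.097²]/30 = 37.3386
SE = √(s_p²·(1/18+1/14)) = 2.1775
t = (44.944−50.643)/2.1775 = -2.6170
df = 30
p-value (two-sided) = 0.01376
At α=0.01: p ≥ α → fail to reject H₀

reject H₀: no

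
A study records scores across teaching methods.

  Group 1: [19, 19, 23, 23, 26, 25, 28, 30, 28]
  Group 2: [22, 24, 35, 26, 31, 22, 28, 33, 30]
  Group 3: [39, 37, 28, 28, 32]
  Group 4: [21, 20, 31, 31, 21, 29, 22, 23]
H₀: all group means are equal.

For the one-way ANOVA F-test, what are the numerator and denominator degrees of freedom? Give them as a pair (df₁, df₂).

k = 4 groups, N = 31 total
df = (k−1, N−k) = (4−1, 31−4) = (3, 27)

degrees of freedom = [3, 27]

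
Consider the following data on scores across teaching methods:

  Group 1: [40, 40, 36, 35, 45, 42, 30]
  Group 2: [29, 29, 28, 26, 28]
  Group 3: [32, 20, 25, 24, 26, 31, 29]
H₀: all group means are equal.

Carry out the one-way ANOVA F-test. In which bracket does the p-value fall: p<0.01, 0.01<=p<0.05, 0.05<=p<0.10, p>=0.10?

Group means [38.29, 28.00, 26.71], grand mean 31.316
SSB = Σnᵢ(x̄ᵢ−x̄)² = 543.248; SSW = ΣΣ(x−x̄ᵢ)² = 262.857
MSB = 543.248/2 = 271.6241; MSW = 262.857/16 = 16.4286
F = MSB/MSW = 16.5336
df = (2, 16)
p-value (upper-tail) = 0.00013
→ bracket: p<0.01

p-value bracket: p<0.01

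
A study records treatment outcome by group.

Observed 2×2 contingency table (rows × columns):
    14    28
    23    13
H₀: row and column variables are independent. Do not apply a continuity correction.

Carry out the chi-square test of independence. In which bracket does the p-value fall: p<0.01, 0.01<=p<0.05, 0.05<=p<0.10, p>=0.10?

p-value bracket: p<0.01

Row totals [42, 36], col totals [37, 41], n=78
χ² = (14−19.92)²/19.92 + (28−22.08)²/22.08 + (23−17.08)²/17.08 + (13−18.92)²/18.92 = 7.2584
df = 1
p-value (upper-tail) = 0.00706
→ bracket: p<0.01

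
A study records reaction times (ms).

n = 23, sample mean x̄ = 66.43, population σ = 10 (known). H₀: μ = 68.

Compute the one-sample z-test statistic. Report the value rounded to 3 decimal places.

test statistic = -0.753

SE = σ/√n = 10/√23 = 2.0851
z = (x̄−μ₀)/SE = (66.43−68)/2.0851 = -0.7529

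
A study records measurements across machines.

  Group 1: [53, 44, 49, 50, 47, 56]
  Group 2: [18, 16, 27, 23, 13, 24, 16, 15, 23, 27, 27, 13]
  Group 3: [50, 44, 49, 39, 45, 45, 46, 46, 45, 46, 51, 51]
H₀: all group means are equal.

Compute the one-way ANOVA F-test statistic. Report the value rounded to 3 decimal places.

Group means [49.83, 20.17, 46.42], grand mean 36.600
SSB = Σnᵢ(x̄ᵢ−x̄)² = 5447.783; SSW = ΣΣ(x−x̄ᵢ)² = 559.417
MSB = 5447.783/2 = 2723.8917; MSW = 559.417/27 = 20.7191
F = MSB/MSW = 131.4674
df = (2, 27)

test statistic = 131.467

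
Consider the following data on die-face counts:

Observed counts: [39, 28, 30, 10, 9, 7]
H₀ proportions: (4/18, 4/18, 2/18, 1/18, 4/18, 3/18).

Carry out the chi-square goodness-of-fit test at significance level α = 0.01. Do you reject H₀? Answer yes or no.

n = 123; E_i = n·p_i = [27.33, 27.33, 13.67, 6.83, 27.33, 20.50]
χ² = (39−27.33)²/27.33 + (28−27.33)²/27.33 + (30−13.67)²/13.67 + (10−6.83)²/6.83 + (9−27.33)²/27.33 + (7−20.50)²/20.50 = 47.1707
df = 5
p-value (upper-tail) = 0.00000
At α=0.01: p < α → reject H₀

reject H₀: yes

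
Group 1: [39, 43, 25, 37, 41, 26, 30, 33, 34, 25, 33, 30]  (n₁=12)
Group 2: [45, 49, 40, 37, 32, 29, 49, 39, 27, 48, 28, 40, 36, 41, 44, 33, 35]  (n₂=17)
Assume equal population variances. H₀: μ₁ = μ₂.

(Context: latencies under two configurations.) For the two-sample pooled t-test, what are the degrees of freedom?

degrees of freedom = 27

df = n₁ + n₂ − 2 = 12 + 17 − 2 = 27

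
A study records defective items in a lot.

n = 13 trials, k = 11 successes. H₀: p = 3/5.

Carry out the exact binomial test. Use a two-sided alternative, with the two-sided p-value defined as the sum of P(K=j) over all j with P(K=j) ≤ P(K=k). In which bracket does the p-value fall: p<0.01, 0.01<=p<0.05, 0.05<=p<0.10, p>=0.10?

p-value bracket: 0.05<=p<0.10

Exact binomial: n=13, k=11, p₀=3/5=0.6000
P(X=j) = C(n,j)·p₀^j·(1−p₀)^(n−j); p = Σ P(X=j) over j with P(X=j) ≤ P(X=11)
p-value (two-sided) = 0.08999
→ bracket: 0.05<=p<0.10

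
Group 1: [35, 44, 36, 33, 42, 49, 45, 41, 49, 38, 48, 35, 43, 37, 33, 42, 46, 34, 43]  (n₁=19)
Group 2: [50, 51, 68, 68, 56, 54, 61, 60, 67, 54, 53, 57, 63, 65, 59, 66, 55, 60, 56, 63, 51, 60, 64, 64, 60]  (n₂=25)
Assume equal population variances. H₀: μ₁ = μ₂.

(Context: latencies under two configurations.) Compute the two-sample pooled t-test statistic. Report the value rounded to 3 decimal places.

x̄₁=40.684, s₁=5.447, n₁=19
x̄₂=59.400, s₂=5.515, n₂=25
s_p² = [18·5.447² + 24·5.515²]/42 = 30.0977
SE = √(s_p²·(1/19+1/25)) = 1.6697
t = (40.684−59.400)/1.6697 = -11.2089
df = 42

test statistic = -11.209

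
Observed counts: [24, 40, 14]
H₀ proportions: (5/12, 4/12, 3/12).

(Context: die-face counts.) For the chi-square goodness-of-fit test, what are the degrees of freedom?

degrees of freedom = 2

df = k − 1 = 3 − 1 = 2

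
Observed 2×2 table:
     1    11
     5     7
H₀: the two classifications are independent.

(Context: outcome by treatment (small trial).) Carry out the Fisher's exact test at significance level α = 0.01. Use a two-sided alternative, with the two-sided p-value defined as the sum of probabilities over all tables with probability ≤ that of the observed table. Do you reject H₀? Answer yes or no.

reject H₀: no

Margins: r₁=12, r₂=12, c₁=6, c₂=18, n=24
p_obs = C(12,1)·C(12,5)/C(24,6); sum pmf over tables with pmf ≤ p_obs
p-value (two-sided) = 0.15495
At α=0.01: p ≥ α → fail to reject H₀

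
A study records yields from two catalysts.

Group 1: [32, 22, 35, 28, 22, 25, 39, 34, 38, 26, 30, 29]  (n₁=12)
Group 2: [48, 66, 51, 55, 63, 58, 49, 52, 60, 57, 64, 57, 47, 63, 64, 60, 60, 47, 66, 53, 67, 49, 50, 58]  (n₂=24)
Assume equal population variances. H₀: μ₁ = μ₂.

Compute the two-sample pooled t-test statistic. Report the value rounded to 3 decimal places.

x̄₁=30.000, s₁=5.752, n₁=12
x̄₂=56.833, s₂=6.592, n₂=24
s_p² = [11·5.752² + 23·6.592²]/34 = 40.0980
SE = √(s_p²·(1/12+1/24)) = 2.2388
t = (30.000−56.833)/2.2388 = -11.9856
df = 34

test statistic = -11.986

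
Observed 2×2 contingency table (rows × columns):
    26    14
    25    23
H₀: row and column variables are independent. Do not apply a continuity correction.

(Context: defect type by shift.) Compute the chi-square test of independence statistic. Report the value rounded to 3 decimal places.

Row totals [40, 48], col totals [51, 37], n=88
χ² = (26−23.18)²/23.18 + (14−16.82)²/16.82 + (25−27.82)²/27.82 + (23−20.18)²/20.18 = 1.4939
df = 1

test statistic = 1.494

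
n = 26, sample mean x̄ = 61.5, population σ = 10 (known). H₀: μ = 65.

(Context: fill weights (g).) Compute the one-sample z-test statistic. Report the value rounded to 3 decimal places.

test statistic = -1.785

SE = σ/√n = 10/√26 = 1.9612
z = (x̄−μ₀)/SE = (61.5−65)/1.9612 = -1.7847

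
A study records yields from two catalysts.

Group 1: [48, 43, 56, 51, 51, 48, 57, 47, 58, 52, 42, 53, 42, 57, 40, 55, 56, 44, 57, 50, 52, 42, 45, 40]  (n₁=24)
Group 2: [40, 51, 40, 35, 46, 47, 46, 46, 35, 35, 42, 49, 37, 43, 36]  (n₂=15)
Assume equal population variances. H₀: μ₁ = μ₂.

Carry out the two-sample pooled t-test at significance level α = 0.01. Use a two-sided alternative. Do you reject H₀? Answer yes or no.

reject H₀: yes

x̄₁=49.417, s₁=6.036, n₁=24
x̄₂=41.867, s₂=5.475, n₂=15
s_p² = [23·6.036² + 14·5.475²]/37 = 33.9883
SE = √(s_p²·(1/24+1/15)) = 1.9189
t = (49.417−41.867)/1.9189 = 3.9346
df = 37
p-value (two-sided) = 0.00035
At α=0.01: p < α → reject H₀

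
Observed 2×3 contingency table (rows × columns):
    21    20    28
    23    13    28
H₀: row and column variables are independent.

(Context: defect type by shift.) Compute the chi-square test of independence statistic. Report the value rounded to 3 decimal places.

test statistic = 1.390

Row totals [69, 64], col totals [44, 33, 56], n=133
χ² = (21−22.83)²/22.83 + (20−17.12)²/17.12 + (28−29.05)²/29.05 + (23−21.17)²/21.17 + (13−15.88)²/15.88 + (28−26.95)²/26.95 = 1.3898
df = 2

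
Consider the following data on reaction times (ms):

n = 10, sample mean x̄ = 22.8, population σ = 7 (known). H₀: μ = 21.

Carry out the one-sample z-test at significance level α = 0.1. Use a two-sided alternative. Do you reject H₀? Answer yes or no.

reject H₀: no

SE = σ/√n = 7/√10 = 2.2136
z = (x̄−μ₀)/SE = (22.8−21)/2.2136 = 0.8132
p-value (two-sided) = 0.41613
At α=0.1: p ≥ α → fail to reject H₀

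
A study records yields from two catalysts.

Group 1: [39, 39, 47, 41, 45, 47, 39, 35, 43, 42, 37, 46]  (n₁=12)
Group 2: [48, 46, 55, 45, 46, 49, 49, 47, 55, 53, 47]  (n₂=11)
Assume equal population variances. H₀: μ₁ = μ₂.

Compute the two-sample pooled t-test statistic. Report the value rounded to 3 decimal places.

x̄₁=41.667, s₁=4.008, n₁=12
x̄₂=49.091, s₂=3.618, n₂=11
s_p² = [11·4.008² + 10·3.618²]/21 = 14.6465
SE = √(s_p²·(1/12+1/11)) = 1.5975
t = (41.667−49.091)/1.5975 = -4.6474
df = 21

test statistic = -4.647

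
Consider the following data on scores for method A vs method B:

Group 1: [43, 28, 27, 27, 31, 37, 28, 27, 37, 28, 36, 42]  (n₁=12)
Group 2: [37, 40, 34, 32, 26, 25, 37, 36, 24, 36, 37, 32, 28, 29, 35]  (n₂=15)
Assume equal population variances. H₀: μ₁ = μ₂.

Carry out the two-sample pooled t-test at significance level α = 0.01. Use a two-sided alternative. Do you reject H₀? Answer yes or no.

x̄₁=32.583, s₁=6.082, n₁=12
x̄₂=32.533, s₂=5.027, n₂=15
s_p² = [11·6.082² + 14·5.027²]/25 = 30.4260
SE = √(s_p²·(1/12+1/15)) = 2.1363
t = (32.583−32.533)/2.1363 = 0.0234
df = 25
p-value (two-sided) = 0.98151
At α=0.01: p ≥ α → fail to reject H₀

reject H₀: no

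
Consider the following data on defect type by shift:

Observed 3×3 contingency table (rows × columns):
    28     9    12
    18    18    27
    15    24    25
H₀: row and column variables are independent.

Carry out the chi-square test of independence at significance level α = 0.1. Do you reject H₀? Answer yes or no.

Row totals [49, 63, 64], col totals [61, 51, 64], n=176
χ² = (28−16.98)²/16.98 + (9−14.20)²/14.20 + (12−17.82)²/17.82 + (18−21.84)²/21.84 + (18−18.26)²/18.26 + (27−22.91)²/22.91 + (15−22.18)²/22.18 + (24−18.55)²/18.55 + (25−23.27)²/23.27 = 16.4157
df = 4
p-value (upper-tail) = 0.00251
At α=0.1: p < α → reject H₀

reject H₀: yes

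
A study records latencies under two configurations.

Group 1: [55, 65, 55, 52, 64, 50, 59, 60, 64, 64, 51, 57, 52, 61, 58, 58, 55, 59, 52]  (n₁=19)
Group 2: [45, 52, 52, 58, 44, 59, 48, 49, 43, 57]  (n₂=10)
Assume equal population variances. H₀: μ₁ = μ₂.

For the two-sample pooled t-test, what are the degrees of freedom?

degrees of freedom = 27

df = n₁ + n₂ − 2 = 19 + 10 − 2 = 27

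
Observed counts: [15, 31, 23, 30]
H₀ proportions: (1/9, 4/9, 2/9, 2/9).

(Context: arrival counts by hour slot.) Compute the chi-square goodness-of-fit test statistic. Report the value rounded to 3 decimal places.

test statistic = 8.250

n = 99; E_i = n·p_i = [11.00, 44.00, 22.00, 22.00]
χ² = (15−11.00)²/11.00 + (31−44.00)²/44.00 + (23−22.00)²/22.00 + (30−22.00)²/22.00 = 8.2500
df = 3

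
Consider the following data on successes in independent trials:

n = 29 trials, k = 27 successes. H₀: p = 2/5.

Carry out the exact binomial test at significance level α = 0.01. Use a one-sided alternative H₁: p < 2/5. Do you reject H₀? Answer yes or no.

Exact binomial: n=29, k=27, p₀=2/5=0.4000
P(X≤27) from Σ C(n,i)·p₀^i·(1−p₀)^(n−i)
p-value (one-sided, H₁ less) = 1.00000
At α=0.01: p ≥ α → fail to reject H₀

reject H₀: no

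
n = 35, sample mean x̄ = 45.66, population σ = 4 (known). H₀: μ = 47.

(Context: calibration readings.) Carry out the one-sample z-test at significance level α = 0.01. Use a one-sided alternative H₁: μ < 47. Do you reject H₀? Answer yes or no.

SE = σ/√n = 4/√35 = 0.6761
z = (x̄−μ₀)/SE = (45.66−47)/0.6761 = -1.9819
p-value (one-sided, H₁ less) = 0.02375
At α=0.01: p ≥ α → fail to reject H₀

reject H₀: no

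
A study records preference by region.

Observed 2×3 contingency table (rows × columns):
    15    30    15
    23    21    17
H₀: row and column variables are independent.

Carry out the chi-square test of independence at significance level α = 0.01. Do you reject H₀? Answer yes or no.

Row totals [60, 61], col totals [38, 51, 32], n=121
χ² = (15−18.84)²/18.84 + (30−25.29)²/25.29 + (15−15.87)²/15.87 + (23−19.16)²/19.16 + (21−25.71)²/25.71 + (17−16.13)²/16.13 = 3.3894
df = 2
p-value (upper-tail) = 0.18365
At α=0.01: p ≥ α → fail to reject H₀

reject H₀: no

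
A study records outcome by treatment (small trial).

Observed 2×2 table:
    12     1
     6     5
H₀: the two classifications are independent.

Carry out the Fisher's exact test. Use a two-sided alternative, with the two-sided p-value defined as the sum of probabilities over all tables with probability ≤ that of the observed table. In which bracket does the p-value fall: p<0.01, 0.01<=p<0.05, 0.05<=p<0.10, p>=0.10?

p-value bracket: 0.05<=p<0.10

Margins: r₁=13, r₂=11, c₁=18, c₂=6, n=24
p_obs = C(13,12)·C(11,6)/C(24,18); sum pmf over tables with pmf ≤ p_obs
p-value (two-sided) = 0.06080
→ bracket: 0.05<=p<0.10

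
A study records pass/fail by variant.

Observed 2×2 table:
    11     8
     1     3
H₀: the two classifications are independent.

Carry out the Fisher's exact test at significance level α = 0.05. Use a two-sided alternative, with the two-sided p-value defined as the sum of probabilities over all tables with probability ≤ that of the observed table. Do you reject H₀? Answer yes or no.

reject H₀: no

Margins: r₁=19, r₂=4, c₁=12, c₂=11, n=23
p_obs = C(19,11)·C(4,1)/C(23,12); sum pmf over tables with pmf ≤ p_obs
p-value (two-sided) = 0.31677
At α=0.05: p ≥ α → fail to reject H₀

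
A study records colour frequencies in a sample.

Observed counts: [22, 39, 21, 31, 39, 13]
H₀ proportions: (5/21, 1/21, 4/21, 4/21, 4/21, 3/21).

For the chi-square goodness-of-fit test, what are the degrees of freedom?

degrees of freedom = 5

df = k − 1 = 6 − 1 = 5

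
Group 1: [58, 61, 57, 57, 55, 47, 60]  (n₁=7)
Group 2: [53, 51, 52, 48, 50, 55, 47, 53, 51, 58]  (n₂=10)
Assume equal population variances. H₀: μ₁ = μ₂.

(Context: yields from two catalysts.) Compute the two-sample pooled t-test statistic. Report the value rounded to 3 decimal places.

x̄₁=56.429, s₁=4.614, n₁=7
x̄₂=51.800, s₂=3.225, n₂=10
s_p² = [6·4.614² + 9·3.225²]/15 = 14.7543
SE = √(s_p²·(1/7+1/10)) = 1.8929
t = (56.429−51.800)/1.8929 = 2.4452
df = 15

test statistic = 2.445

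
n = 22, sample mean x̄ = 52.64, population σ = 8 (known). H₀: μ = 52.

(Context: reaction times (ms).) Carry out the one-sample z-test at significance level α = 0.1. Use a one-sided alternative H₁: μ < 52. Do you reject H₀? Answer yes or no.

reject H₀: no

SE = σ/√n = 8/√22 = 1.7056
z = (x̄−μ₀)/SE = (52.64−52)/1.7056 = 0.3752
p-value (one-sided, H₁ less) = 0.64626
At α=0.1: p ≥ α → fail to reject H₀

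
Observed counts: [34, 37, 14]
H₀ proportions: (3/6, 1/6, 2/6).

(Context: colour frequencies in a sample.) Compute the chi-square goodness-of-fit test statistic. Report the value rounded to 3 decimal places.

n = 85; E_i = n·p_i = [42.50, 14.17, 28.33]
χ² = (34−42.50)²/42.50 + (37−14.17)²/14.17 + (14−28.33)²/28.33 = 45.7529
df = 2

test statistic = 45.753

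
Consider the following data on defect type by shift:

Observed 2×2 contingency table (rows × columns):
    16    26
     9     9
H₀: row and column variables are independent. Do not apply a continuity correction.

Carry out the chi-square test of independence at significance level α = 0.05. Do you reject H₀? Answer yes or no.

reject H₀: no

Row totals [42, 18], col totals [25, 35], n=60
χ² = (16−17.50)²/17.50 + (26−24.50)²/24.50 + (9−7.50)²/7.50 + (9−10.50)²/10.50 = 0.7347
df = 1
p-value (upper-tail) = 0.39137
At α=0.05: p ≥ α → fail to reject H₀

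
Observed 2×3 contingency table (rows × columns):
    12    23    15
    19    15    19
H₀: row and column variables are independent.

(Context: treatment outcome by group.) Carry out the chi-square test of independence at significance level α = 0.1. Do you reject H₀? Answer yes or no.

reject H₀: no

Row totals [50, 53], col totals [31, 38, 34], n=103
χ² = (12−15.05)²/15.05 + (23−18.45)²/18.45 + (15−16.50)²/16.50 + (19−15.95)²/15.95 + (15−19.55)²/19.55 + (19−17.50)²/17.50 = 3.6512
df = 2
p-value (upper-tail) = 0.16112
At α=0.1: p ≥ α → fail to reject H₀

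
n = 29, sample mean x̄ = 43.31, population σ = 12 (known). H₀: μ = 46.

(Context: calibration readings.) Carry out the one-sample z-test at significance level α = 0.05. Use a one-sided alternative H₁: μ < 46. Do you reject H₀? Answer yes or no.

SE = σ/√n = 12/√29 = 2.2283
z = (x̄−μ₀)/SE = (43.31−46)/2.2283 = -1.2072
p-value (one-sided, H₁ less) = 0.11368
At α=0.05: p ≥ α → fail to reject H₀

reject H₀: no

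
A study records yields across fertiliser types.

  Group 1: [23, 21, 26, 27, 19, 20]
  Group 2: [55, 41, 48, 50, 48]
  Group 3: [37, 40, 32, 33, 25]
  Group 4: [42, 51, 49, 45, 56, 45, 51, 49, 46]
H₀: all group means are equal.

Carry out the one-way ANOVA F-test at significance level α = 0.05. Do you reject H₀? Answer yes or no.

reject H₀: yes

Group means [22.67, 48.40, 33.40, 48.22], grand mean 39.160
SSB = Σnᵢ(x̄ᵢ−x̄)² = 2964.071; SSW = ΣΣ(x−x̄ᵢ)² = 425.289
MSB = 2964.071/3 = 988.0237; MSW = 425.289/21 = 20.2519
F = MSB/MSW = 48.7868
df = (3, 21)
p-value (upper-tail) = 0.00000
At α=0.05: p < α → reject H₀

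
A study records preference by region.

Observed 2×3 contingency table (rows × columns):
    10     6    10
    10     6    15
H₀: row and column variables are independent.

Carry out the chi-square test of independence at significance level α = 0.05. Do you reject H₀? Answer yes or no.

Row totals [26, 31], col totals [20, 12, 25], n=57
χ² = (10−9.12)²/9.12 + (6−5.47)²/5.47 + (10−11.40)²/11.40 + (10−10.88)²/10.88 + (6−6.53)²/6.53 + (15−13.60)²/13.60 = 0.5658
df = 2
p-value (upper-tail) = 0.75361
At α=0.05: p ≥ α → fail to reject H₀

reject H₀: no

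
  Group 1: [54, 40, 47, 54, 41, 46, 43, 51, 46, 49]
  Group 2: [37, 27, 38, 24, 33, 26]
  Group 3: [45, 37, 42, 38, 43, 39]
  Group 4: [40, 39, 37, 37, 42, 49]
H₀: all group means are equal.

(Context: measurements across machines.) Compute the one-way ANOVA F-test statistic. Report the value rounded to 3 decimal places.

test statistic = 14.434

Group means [47.10, 30.83, 40.67, 40.67], grand mean 40.857
SSB = Σnᵢ(x̄ᵢ−x̄)² = 993.029; SSW = ΣΣ(x−x̄ᵢ)² = 550.400
MSB = 993.029/3 = 331.0095; MSW = 550.400/24 = 22.9333
F = MSB/MSW = 14.4336
df = (3, 24)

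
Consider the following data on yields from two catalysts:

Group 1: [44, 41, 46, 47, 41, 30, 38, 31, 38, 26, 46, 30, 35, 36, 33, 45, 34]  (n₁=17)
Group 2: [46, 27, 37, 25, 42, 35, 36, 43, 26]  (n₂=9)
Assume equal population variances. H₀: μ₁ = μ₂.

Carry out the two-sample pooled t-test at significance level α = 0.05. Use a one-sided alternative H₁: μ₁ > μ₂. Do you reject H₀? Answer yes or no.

reject H₀: no

x̄₁=37.706, s₁=6.546, n₁=17
x̄₂=35.222, s₂=7.775, n₂=9
s_p² = [16·6.546² + 8·7.775²]/24 = 48.7119
SE = √(s_p²·(1/17+1/9)) = 2.8771
t = (37.706−35.222)/2.8771 = 0.8632
df = 24
p-value (one-sided, H₁ greater) = 0.19827
At α=0.05: p ≥ α → fail to reject H₀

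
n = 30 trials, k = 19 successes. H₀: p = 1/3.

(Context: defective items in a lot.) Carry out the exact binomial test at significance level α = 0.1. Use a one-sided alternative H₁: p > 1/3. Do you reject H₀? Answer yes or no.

Exact binomial: n=30, k=19, p₀=1/3=0.3333
P(X≥19) from Σ C(n,i)·p₀^i·(1−p₀)^(n−i)
p-value (one-sided, H₁ greater) = 0.00074
At α=0.1: p < α → reject H₀

reject H₀: yes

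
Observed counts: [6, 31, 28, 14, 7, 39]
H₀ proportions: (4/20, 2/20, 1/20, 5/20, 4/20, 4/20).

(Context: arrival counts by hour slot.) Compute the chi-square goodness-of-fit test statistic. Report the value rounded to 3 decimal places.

test statistic = 147.832

n = 125; E_i = n·p_i = [25.00, 12.50, 6.25, 31.25, 25.00, 25.00]
χ² = (6−25.00)²/25.00 + (31−12.50)²/12.50 + (28−6.25)²/6.25 + (14−31.25)²/31.25 + (7−25.00)²/25.00 + (39−25.00)²/25.00 = 147.8320
df = 5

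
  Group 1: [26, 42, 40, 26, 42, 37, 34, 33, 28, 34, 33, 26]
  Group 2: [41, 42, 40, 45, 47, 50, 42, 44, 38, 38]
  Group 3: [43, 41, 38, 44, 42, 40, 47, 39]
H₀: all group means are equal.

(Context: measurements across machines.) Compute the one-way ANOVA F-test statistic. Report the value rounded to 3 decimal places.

Group means [33.42, 42.70, 41.75], grand mean 38.733
SSB = Σnᵢ(x̄ᵢ−x̄)² = 569.350; SSW = ΣΣ(x−x̄ᵢ)² = 592.517
MSB = 569.350/2 = 284.6750; MSW = 592.517/27 = 21.9451
F = MSB/MSW = 12.9722
df = (2, 27)

test statistic = 12.972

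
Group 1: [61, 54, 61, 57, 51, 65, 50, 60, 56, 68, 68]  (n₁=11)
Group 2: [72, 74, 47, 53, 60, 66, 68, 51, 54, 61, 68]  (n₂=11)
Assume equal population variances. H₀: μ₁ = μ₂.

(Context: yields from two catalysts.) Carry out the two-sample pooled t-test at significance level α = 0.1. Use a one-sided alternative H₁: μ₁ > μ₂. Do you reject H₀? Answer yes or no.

x̄₁=59.182, s₁=6.242, n₁=11
x̄₂=61.273, s₂=9.067, n₂=11
s_p² = [10·6.242² + 10·9.067²]/20 = 60.5909
SE = √(s_p²·(1/11+1/11)) = 3.3191
t = (59.182−61.273)/3.3191 = -0.6300
df = 20
p-value (one-sided, H₁ greater) = 0.73207
At α=0.1: p ≥ α → fail to reject H₀

reject H₀: no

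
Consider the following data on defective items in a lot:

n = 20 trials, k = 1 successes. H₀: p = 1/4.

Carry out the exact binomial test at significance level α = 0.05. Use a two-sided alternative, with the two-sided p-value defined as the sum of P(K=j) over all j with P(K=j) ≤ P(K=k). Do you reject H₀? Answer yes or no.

Exact binomial: n=20, k=1, p₀=1/4=0.2500
P(X=j) = C(n,j)·p₀^j·(1−p₀)^(n−j); p = Σ P(X=j) over j with P(X=j) ≤ P(X=1)
p-value (two-sided) = 0.03818
At α=0.05: p < α → reject H₀

reject H₀: yes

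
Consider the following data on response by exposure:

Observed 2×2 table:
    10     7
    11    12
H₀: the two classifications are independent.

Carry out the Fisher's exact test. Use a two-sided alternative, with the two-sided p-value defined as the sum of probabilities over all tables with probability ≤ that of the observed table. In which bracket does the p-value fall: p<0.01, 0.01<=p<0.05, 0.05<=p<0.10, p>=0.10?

p-value bracket: p>=0.10

Margins: r₁=17, r₂=23, c₁=21, c₂=19, n=40
p_obs = C(17,10)·C(23,11)/C(40,21); sum pmf over tables with pmf ≤ p_obs
p-value (two-sided) = 0.53778
→ bracket: p>=0.10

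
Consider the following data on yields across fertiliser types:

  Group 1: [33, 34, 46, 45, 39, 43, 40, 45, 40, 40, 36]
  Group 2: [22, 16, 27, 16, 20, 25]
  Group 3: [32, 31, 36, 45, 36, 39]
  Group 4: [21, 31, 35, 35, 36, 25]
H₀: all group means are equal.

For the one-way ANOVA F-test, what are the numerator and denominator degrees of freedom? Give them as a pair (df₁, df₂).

degrees of freedom = [3, 25]

k = 4 groups, N = 29 total
df = (k−1, N−k) = (4−1, 29−4) = (3, 25)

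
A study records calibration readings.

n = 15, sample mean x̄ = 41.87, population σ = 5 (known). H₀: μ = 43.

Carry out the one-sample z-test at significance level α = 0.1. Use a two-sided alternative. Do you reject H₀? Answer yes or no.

reject H₀: no

SE = σ/√n = 5/√15 = 1.2910
z = (x̄−μ₀)/SE = (41.87−43)/1.2910 = -0.8753
p-value (two-sided) = 0.38141
At α=0.1: p ≥ α → fail to reject H₀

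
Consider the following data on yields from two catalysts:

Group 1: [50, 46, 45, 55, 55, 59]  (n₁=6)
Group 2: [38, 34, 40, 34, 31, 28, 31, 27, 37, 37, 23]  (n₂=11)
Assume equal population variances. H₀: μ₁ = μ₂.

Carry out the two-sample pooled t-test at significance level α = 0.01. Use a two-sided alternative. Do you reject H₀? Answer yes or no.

x̄₁=51.667, s₁=5.574, n₁=6
x̄₂=32.727, s₂=5.255, n₂=11
s_p² = [5·5.574² + 10·5.255²]/15 = 28.7677
SE = √(s_p²·(1/6+1/11)) = 2.7221
t = (51.667−32.727)/2.7221 = 6.9576
df = 15
p-value (two-sided) = 0.00000
At α=0.01: p < α → reject H₀

reject H₀: yes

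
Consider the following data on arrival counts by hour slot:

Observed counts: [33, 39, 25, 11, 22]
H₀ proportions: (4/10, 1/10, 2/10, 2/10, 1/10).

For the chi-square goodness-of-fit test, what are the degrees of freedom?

df = k − 1 = 5 − 1 = 4

degrees of freedom = 4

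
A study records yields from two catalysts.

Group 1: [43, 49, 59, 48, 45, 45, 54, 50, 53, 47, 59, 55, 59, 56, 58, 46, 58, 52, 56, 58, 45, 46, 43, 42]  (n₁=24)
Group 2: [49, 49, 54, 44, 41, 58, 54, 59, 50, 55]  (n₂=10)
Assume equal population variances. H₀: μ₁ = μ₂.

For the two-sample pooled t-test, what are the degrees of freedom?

degrees of freedom = 32

df = n₁ + n₂ − 2 = 24 + 10 − 2 = 32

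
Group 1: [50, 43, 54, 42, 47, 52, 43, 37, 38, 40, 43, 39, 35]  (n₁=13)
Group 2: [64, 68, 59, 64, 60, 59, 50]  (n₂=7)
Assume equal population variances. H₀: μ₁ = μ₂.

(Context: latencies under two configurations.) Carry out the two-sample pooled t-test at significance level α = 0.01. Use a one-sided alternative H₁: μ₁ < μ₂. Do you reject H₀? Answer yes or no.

x̄₁=43.308, s₁=5.893, n₁=13
x̄₂=60.571, s₂=5.711, n₂=7
s_p² = [12·5.893² + 6·5.711²]/18 = 34.0269
SE = √(s_p²·(1/13+1/7)) = 2.7347
t = (43.308−60.571)/2.7347 = -6.3129
df = 18
p-value (one-sided, H₁ less) = 0.00000
At α=0.01: p < α → reject H₀

reject H₀: yes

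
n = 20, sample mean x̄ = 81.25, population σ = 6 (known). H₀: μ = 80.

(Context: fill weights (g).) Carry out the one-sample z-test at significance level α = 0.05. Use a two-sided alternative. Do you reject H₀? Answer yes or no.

SE = σ/√n = 6/√20 = 1.3416
z = (x̄−μ₀)/SE = (81.25−80)/1.3416 = 0.9317
p-value (two-sided) = 0.35149
At α=0.05: p ≥ α → fail to reject H₀

reject H₀: no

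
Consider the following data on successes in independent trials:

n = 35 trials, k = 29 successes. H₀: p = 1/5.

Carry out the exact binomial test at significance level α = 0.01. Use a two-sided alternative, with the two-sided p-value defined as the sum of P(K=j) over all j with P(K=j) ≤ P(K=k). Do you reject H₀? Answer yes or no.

reject H₀: yes

Exact binomial: n=35, k=29, p₀=1/5=0.2000
P(X=j) = C(n,j)·p₀^j·(1−p₀)^(n−j); p = Σ P(X=j) over j with P(X=j) ≤ P(X=29)
p-value (two-sided) = 0.00000
At α=0.01: p < α → reject H₀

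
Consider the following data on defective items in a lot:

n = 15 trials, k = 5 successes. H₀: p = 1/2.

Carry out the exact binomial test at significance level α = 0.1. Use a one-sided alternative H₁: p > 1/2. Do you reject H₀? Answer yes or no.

Exact binomial: n=15, k=5, p₀=1/2=0.5000
P(X≥5) from Σ C(n,i)·p₀^i·(1−p₀)^(n−i)
p-value (one-sided, H₁ greater) = 0.94077
At α=0.1: p ≥ α → fail to reject H₀

reject H₀: no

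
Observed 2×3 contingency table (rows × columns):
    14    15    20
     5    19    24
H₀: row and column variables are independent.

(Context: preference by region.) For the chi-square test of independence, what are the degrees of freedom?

degrees of freedom = 2

df = (r−1)(c−1) = (2−1)·(3−1) = 2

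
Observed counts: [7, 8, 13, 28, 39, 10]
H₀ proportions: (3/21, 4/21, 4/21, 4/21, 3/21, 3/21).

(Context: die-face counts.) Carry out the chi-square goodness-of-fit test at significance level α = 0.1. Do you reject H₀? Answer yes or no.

reject H₀: yes

n = 105; E_i = n·p_i = [15.00, 20.00, 20.00, 20.00, 15.00, 15.00]
χ² = (7−15.00)²/15.00 + (8−20.00)²/20.00 + (13−20.00)²/20.00 + (28−20.00)²/20.00 + (39−15.00)²/15.00 + (10−15.00)²/15.00 = 57.1833
df = 5
p-value (upper-tail) = 0.00000
At α=0.1: p < α → reject H₀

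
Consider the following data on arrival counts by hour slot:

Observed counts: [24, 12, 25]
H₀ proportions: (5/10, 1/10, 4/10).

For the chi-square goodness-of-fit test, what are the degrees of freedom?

degrees of freedom = 2

df = k − 1 = 3 − 1 = 2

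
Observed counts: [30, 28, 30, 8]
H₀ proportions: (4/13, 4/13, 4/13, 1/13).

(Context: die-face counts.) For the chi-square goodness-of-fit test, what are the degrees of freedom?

df = k − 1 = 4 − 1 = 3

degrees of freedom = 3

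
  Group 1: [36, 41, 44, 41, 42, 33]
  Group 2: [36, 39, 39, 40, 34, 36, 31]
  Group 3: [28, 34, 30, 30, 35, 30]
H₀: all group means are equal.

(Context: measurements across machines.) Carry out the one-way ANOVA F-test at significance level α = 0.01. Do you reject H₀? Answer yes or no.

reject H₀: yes

Group means [39.50, 36.43, 31.17], grand mean 35.737
SSB = Σnᵢ(x̄ᵢ−x̄)² = 213.637; SSW = ΣΣ(x−x̄ᵢ)² = 184.048
MSB = 213.637/2 = 106.8183; MSW = 184.048/16 = 11.5030
F = MSB/MSW = 9.2861
df = (2, 16)
p-value (upper-tail) = 0.00210
At α=0.01: p < α → reject H₀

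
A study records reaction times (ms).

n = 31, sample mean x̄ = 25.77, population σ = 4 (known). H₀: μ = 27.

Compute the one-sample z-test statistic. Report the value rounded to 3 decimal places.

SE = σ/√n = 4/√31 = 0.7184
z = (x̄−μ₀)/SE = (25.77−27)/0.7184 = -1.7121

test statistic = -1.712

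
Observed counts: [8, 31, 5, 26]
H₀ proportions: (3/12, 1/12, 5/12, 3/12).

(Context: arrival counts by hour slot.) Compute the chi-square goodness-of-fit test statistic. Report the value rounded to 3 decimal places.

test statistic = 137.886

n = 70; E_i = n·p_i = [17.50, 5.83, 29.17, 17.50]
χ² = (8−17.50)²/17.50 + (31−5.83)²/5.83 + (5−29.17)²/29.17 + (26−17.50)²/17.50 = 137.8857
df = 3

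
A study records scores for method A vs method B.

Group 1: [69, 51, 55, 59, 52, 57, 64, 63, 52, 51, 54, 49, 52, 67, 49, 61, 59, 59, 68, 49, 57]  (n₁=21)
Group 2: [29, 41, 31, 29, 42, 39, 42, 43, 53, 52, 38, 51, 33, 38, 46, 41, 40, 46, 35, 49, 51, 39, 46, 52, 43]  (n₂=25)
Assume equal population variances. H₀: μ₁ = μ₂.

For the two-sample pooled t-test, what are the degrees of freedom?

df = n₁ + n₂ − 2 = 21 + 25 − 2 = 44

degrees of freedom = 44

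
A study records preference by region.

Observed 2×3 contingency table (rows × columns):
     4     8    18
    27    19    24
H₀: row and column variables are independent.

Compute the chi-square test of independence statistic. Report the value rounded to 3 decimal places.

test statistic = 7.623

Row totals [30, 70], col totals [31, 27, 42], n=100
χ² = (4−9.30)²/9.30 + (8−8.10)²/8.10 + (18−12.60)²/12.60 + (27−21.70)²/21.70 + (19−18.90)²/18.90 + (24−29.40)²/29.40 = 7.6228
df = 2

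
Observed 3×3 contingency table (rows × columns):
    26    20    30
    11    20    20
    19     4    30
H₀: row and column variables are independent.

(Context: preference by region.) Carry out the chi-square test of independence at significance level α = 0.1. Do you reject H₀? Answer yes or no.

Row totals [76, 51, 53], col totals [56, 44, 80], n=180
χ² = (26−23.64)²/23.64 + (20−18.58)²/18.58 + (30−33.78)²/33.78 + (11−15.87)²/15.87 + (20−12.47)²/12.47 + (20−22.67)²/22.67 + (19−16.49)²/16.49 + (4−12.96)²/12.96 + (30−23.56)²/23.56 = 15.4608
df = 4
p-value (upper-tail) = 0.00383
At α=0.1: p < α → reject H₀

reject H₀: yes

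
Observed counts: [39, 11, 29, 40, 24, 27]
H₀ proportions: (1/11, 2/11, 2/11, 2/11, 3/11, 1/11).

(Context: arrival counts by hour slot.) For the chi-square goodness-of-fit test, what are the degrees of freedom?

degrees of freedom = 5

df = k − 1 = 6 − 1 = 5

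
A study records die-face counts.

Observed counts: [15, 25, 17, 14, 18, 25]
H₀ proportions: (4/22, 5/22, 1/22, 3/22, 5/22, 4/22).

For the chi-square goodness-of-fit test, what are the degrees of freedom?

df = k − 1 = 6 − 1 = 5

degrees of freedom = 5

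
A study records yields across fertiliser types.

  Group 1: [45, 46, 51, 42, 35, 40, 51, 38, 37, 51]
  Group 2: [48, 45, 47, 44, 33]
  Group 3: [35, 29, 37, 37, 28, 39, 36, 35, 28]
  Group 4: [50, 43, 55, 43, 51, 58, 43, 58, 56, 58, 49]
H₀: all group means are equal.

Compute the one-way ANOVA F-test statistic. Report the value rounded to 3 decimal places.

Group means [43.60, 43.40, 33.78, 51.27], grand mean 43.457
SSB = Σnᵢ(x̄ᵢ−x̄)² = 1515.348; SSW = ΣΣ(x−x̄ᵢ)² = 1011.337
MSB = 1515.348/3 = 505.1161; MSW = 1011.337/31 = 32.6238
F = MSB/MSW = 15.4831
df = (3, 31)

test statistic = 15.483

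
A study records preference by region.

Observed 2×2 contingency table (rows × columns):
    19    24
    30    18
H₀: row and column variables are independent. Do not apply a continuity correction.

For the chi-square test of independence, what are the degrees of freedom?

degrees of freedom = 1

df = (r−1)(c−1) = (2−1)·(2−1) = 1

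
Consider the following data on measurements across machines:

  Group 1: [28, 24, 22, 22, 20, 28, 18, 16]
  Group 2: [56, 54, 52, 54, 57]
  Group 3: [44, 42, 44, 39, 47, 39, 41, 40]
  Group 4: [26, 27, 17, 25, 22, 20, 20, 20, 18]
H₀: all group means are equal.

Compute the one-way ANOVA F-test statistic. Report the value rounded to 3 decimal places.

test statistic = 143.899

Group means [22.25, 54.60, 42.00, 21.67], grand mean 32.733
SSB = Σnᵢ(x̄ᵢ−x̄)² = 5059.167; SSW = ΣΣ(x−x̄ᵢ)² = 304.700
MSB = 5059.167/3 = 1686.3889; MSW = 304.700/26 = 11.7192
F = MSB/MSW = 143.8993
df = (3, 26)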